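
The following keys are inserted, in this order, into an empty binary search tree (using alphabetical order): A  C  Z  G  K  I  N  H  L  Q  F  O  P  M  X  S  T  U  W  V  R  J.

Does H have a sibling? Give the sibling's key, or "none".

J

Resulting structure (node: left, right):
  A: L=–, R=C
  C: L=–, R=Z
  Z: L=G, R=–
  G: L=F, R=K
  K: L=I, R=N
  I: L=H, R=J
  N: L=L, R=Q
  H: L=–, R=–
  L: L=–, R=M
  Q: L=O, R=X
  F: L=–, R=–
  O: L=–, R=P
  P: L=–, R=–
  M: L=–, R=–
  X: L=S, R=–
  S: L=R, R=T
  T: L=–, R=U
  U: L=–, R=W
  W: L=V, R=–
  V: L=–, R=–
  R: L=–, R=–
  J: L=–, R=–

H's parent is I; the other child of I is J.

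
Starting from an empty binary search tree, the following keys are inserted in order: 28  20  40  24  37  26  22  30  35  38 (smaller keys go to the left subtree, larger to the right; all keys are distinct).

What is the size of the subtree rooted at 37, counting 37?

4

28: root
20: left child of 28 (depth 1)
40: right child of 28 (depth 1)
24: right child of 20 (depth 2)
37: left child of 40 (depth 2)
26: right child of 24 (depth 3)
22: left child of 24 (depth 3)
30: left child of 37 (depth 3)
35: right child of 30 (depth 4)
38: right child of 37 (depth 3)

Subtree rooted at 37 contains: 37, 30, 35, 38 — 4 nodes.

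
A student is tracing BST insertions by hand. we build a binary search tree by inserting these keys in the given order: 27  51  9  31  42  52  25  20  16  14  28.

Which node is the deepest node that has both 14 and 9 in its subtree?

9

27: root
51: right child of 27 (depth 1)
9: left child of 27 (depth 1)
31: left child of 51 (depth 2)
42: right child of 31 (depth 3)
52: right child of 51 (depth 2)
25: right child of 9 (depth 2)
20: left child of 25 (depth 3)
16: left child of 20 (depth 4)
14: left child of 16 (depth 5)
28: left child of 31 (depth 3)

Path to 14: 27 → 9 → 25 → 20 → 16 → 14
Path to 9: 27 → 9
9 lies on both paths and is an ancestor of the other node.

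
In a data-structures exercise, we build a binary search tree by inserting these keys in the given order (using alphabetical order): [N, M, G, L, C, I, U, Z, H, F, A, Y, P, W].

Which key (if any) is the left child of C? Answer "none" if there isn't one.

Insert N: tree is empty, so N becomes the root.
Insert M: M < N → go left. Place as left child of N.
Insert G: G < N → go left; G < M → go left. Place as left child of M.
Insert L: L < N → go left; L < M → go left; L > G → go right. Place as right child of G.
Insert C: C < N → go left; C < M → go left; C < G → go left. Place as left child of G.
Insert I: I < N → go left; I < M → go left; I > G → go right; I < L → go left. Place as left child of L.
Insert U: U > N → go right. Place as right child of N.
Insert Z: Z > N → go right; Z > U → go right. Place as right child of U.
Insert H: H < N → go left; H < M → go left; H > G → go right; H < L → go left; H < I → go left. Place as left child of I.
Insert F: F < N → go left; F < M → go left; F < G → go left; F > C → go right. Place as right child of C.
Insert A: A < N → go left; A < M → go left; A < G → go left; A < C → go left. Place as left child of C.
Insert Y: Y > N → go right; Y > U → go right; Y < Z → go left. Place as left child of Z.
Insert P: P > N → go right; P < U → go left. Place as left child of U.
Insert W: W > N → go right; W > U → go right; W < Z → go left; W < Y → go left. Place as left child of Y.

A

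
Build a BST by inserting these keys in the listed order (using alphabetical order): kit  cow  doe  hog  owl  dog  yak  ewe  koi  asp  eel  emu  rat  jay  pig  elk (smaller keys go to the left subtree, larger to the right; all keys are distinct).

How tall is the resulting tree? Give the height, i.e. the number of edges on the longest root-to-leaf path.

8

Resulting structure (node: left, right):
  kit: L=cow, R=owl
  cow: L=asp, R=doe
  doe: L=–, R=hog
  hog: L=dog, R=jay
  owl: L=koi, R=yak
  dog: L=–, R=ewe
  yak: L=rat, R=–
  ewe: L=eel, R=–
  koi: L=–, R=–
  asp: L=–, R=–
  eel: L=–, R=emu
  emu: L=elk, R=–
  rat: L=pig, R=–
  jay: L=–, R=–
  pig: L=–, R=–
  elk: L=–, R=–

The deepest node is elk at depth 8.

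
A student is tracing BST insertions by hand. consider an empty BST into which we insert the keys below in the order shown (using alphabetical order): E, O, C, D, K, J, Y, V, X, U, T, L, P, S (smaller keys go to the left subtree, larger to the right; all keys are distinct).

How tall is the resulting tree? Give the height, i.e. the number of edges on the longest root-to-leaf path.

7

Insert E: tree is empty, so E becomes the root.
Insert O: O > E → go right. Place as right child of E.
Insert C: C < E → go left. Place as left child of E.
Insert D: D < E → go left; D > C → go right. Place as right child of C.
Insert K: K > E → go right; K < O → go left. Place as left child of O.
Insert J: J > E → go right; J < O → go left; J < K → go left. Place as left child of K.
Insert Y: Y > E → go right; Y > O → go right. Place as right child of O.
Insert V: V > E → go right; V > O → go right; V < Y → go left. Place as left child of Y.
Insert X: X > E → go right; X > O → go right; X < Y → go left; X > V → go right. Place as right child of V.
Insert U: U > E → go right; U > O → go right; U < Y → go left; U < V → go left. Place as left child of V.
Insert T: T > E → go right; T > O → go right; T < Y → go left; T < V → go left; T < U → go left. Place as left child of U.
Insert L: L > E → go right; L < O → go left; L > K → go right. Place as right child of K.
Insert P: P > E → go right; P > O → go right; P < Y → go left; P < V → go left; P < U → go left; P < T → go left. Place as left child of T.
Insert S: S > E → go right; S > O → go right; S < Y → go left; S < V → go left; S < U → go left; S < T → go left; S > P → go right. Place as right child of P.

The deepest node is S at depth 7.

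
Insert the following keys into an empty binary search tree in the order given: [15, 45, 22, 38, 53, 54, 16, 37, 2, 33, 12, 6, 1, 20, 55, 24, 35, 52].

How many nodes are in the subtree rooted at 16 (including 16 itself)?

Insert 15: tree is empty, so 15 becomes the root.
Insert 45: 45 > 15 → go right. Place as right child of 15.
Insert 22: 22 > 15 → go right; 22 < 45 → go left. Place as left child of 45.
Insert 38: 38 > 15 → go right; 38 < 45 → go left; 38 > 22 → go right. Place as right child of 22.
Insert 53: 53 > 15 → go right; 53 > 45 → go right. Place as right child of 45.
Insert 54: 54 > 15 → go right; 54 > 45 → go right; 54 > 53 → go right. Place as right child of 53.
Insert 16: 16 > 15 → go right; 16 < 45 → go left; 16 < 22 → go left. Place as left child of 22.
Insert 37: 37 > 15 → go right; 37 < 45 → go left; 37 > 22 → go right; 37 < 38 → go left. Place as left child of 38.
Insert 2: 2 < 15 → go left. Place as left child of 15.
Insert 33: 33 > 15 → go right; 33 < 45 → go left; 33 > 22 → go right; 33 < 38 → go left; 33 < 37 → go left. Place as left child of 37.
Insert 12: 12 < 15 → go left; 12 > 2 → go right. Place as right child of 2.
Insert 6: 6 < 15 → go left; 6 > 2 → go right; 6 < 12 → go left. Place as left child of 12.
Insert 1: 1 < 15 → go left; 1 < 2 → go left. Place as left child of 2.
Insert 20: 20 > 15 → go right; 20 < 45 → go left; 20 < 22 → go left; 20 > 16 → go right. Place as right child of 16.
Insert 55: 55 > 15 → go right; 55 > 45 → go right; 55 > 53 → go right; 55 > 54 → go right. Place as right child of 54.
Insert 24: 24 > 15 → go right; 24 < 45 → go left; 24 > 22 → go right; 24 < 38 → go left; 24 < 37 → go left; 24 < 33 → go left. Place as left child of 33.
Insert 35: 35 > 15 → go right; 35 < 45 → go left; 35 > 22 → go right; 35 < 38 → go left; 35 < 37 → go left; 35 > 33 → go right. Place as right child of 33.
Insert 52: 52 > 15 → go right; 52 > 45 → go right; 52 < 53 → go left. Place as left child of 53.

Subtree rooted at 16 contains: 16, 20 — 2 nodes.

2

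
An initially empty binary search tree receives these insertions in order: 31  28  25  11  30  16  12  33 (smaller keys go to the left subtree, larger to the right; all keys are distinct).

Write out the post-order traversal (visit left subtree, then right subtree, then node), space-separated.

Insert 31: tree is empty, so 31 becomes the root.
Insert 28: 28 < 31 → go left. Place as left child of 31.
Insert 25: 25 < 31 → go left; 25 < 28 → go left. Place as left child of 28.
Insert 11: 11 < 31 → go left; 11 < 28 → go left; 11 < 25 → go left. Place as left child of 25.
Insert 30: 30 < 31 → go left; 30 > 28 → go right. Place as right child of 28.
Insert 16: 16 < 31 → go left; 16 < 28 → go left; 16 < 25 → go left; 16 > 11 → go right. Place as right child of 11.
Insert 12: 12 < 31 → go left; 12 < 28 → go left; 12 < 25 → go left; 12 > 11 → go right; 12 < 16 → go left. Place as left child of 16.
Insert 33: 33 > 31 → go right. Place as right child of 31.

12 16 11 25 30 28 33 31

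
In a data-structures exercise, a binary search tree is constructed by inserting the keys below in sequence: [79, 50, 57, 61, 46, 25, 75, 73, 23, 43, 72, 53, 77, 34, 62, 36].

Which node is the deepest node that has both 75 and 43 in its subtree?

Resulting structure (node: left, right):
  79: L=50, R=–
  50: L=46, R=57
  57: L=53, R=61
  61: L=–, R=75
  46: L=25, R=–
  25: L=23, R=43
  75: L=73, R=77
  73: L=72, R=–
  23: L=–, R=–
  43: L=34, R=–
  72: L=62, R=–
  53: L=–, R=–
  77: L=–, R=–
  34: L=–, R=36
  62: L=–, R=–
  36: L=–, R=–

Path to 75: 79 → 50 → 57 → 61 → 75
Path to 43: 79 → 50 → 46 → 25 → 43
The paths share a prefix ending at 50, then split left and right.

50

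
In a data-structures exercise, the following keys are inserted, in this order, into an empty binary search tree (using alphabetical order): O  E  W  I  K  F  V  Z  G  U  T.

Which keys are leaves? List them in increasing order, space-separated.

Insert O: tree is empty, so O becomes the root.
Insert E: E < O → go left. Place as left child of O.
Insert W: W > O → go right. Place as right child of O.
Insert I: I < O → go left; I > E → go right. Place as right child of E.
Insert K: K < O → go left; K > E → go right; K > I → go right. Place as right child of I.
Insert F: F < O → go left; F > E → go right; F < I → go left. Place as left child of I.
Insert V: V > O → go right; V < W → go left. Place as left child of W.
Insert Z: Z > O → go right; Z > W → go right. Place as right child of W.
Insert G: G < O → go left; G > E → go right; G < I → go left; G > F → go right. Place as right child of F.
Insert U: U > O → go right; U < W → go left; U < V → go left. Place as left child of V.
Insert T: T > O → go right; T < W → go left; T < V → go left; T < U → go left. Place as left child of U.

G K T Z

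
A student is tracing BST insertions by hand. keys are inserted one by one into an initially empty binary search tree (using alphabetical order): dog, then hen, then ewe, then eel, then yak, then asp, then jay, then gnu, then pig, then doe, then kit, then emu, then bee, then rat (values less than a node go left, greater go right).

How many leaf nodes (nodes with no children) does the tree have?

dog: root
hen: right child of dog (depth 1)
ewe: left child of hen (depth 2)
eel: left child of ewe (depth 3)
yak: right child of hen (depth 2)
asp: left child of dog (depth 1)
jay: left child of yak (depth 3)
gnu: right child of ewe (depth 3)
pig: right child of jay (depth 4)
doe: right child of asp (depth 2)
kit: left child of pig (depth 5)
emu: right child of eel (depth 4)
bee: left child of doe (depth 3)
rat: right child of pig (depth 5)

Leaves: bee, emu, gnu, kit, rat — 5 in total.

5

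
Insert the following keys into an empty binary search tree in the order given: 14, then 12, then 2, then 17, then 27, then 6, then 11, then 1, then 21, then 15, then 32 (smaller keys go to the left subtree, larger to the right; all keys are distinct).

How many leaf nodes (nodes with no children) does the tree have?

5

Resulting structure (node: left, right):
  14: L=12, R=17
  12: L=2, R=–
  2: L=1, R=6
  17: L=15, R=27
  27: L=21, R=32
  6: L=–, R=11
  11: L=–, R=–
  1: L=–, R=–
  21: L=–, R=–
  15: L=–, R=–
  32: L=–, R=–

Leaves: 1, 11, 15, 21, 32 — 5 in total.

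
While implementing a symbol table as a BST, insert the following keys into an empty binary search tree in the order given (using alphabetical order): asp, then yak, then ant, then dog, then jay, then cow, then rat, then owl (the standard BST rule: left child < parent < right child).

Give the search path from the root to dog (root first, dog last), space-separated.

Insert asp: tree is empty, so asp becomes the root.
Insert yak: yak > asp → go right. Place as right child of asp.
Insert ant: ant < asp → go left. Place as left child of asp.
Insert dog: dog > asp → go right; dog < yak → go left. Place as left child of yak.
Insert jay: jay > asp → go right; jay < yak → go left; jay > dog → go right. Place as right child of dog.
Insert cow: cow > asp → go right; cow < yak → go left; cow < dog → go left. Place as left child of dog.
Insert rat: rat > asp → go right; rat < yak → go left; rat > dog → go right; rat > jay → go right. Place as right child of jay.
Insert owl: owl > asp → go right; owl < yak → go left; owl > dog → go right; owl > jay → go right; owl < rat → go left. Place as left child of rat.

asp yak dog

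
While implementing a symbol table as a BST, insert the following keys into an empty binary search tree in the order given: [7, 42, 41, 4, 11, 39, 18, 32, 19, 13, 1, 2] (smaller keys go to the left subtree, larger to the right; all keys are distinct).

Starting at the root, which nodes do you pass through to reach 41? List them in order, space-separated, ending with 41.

7 42 41

Resulting structure (node: left, right):
  7: L=4, R=42
  42: L=41, R=–
  41: L=11, R=–
  4: L=1, R=–
  11: L=–, R=39
  39: L=18, R=–
  18: L=13, R=32
  32: L=19, R=–
  19: L=–, R=–
  13: L=–, R=–
  1: L=–, R=2
  2: L=–, R=–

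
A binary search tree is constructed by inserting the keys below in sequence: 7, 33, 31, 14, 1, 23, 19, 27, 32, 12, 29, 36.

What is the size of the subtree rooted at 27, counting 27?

2

Insert 7: tree is empty, so 7 becomes the root.
Insert 33: 33 > 7 → go right. Place as right child of 7.
Insert 31: 31 > 7 → go right; 31 < 33 → go left. Place as left child of 33.
Insert 14: 14 > 7 → go right; 14 < 33 → go left; 14 < 31 → go left. Place as left child of 31.
Insert 1: 1 < 7 → go left. Place as left child of 7.
Insert 23: 23 > 7 → go right; 23 < 33 → go left; 23 < 31 → go left; 23 > 14 → go right. Place as right child of 14.
Insert 19: 19 > 7 → go right; 19 < 33 → go left; 19 < 31 → go left; 19 > 14 → go right; 19 < 23 → go left. Place as left child of 23.
Insert 27: 27 > 7 → go right; 27 < 33 → go left; 27 < 31 → go left; 27 > 14 → go right; 27 > 23 → go right. Place as right child of 23.
Insert 32: 32 > 7 → go right; 32 < 33 → go left; 32 > 31 → go right. Place as right child of 31.
Insert 12: 12 > 7 → go right; 12 < 33 → go left; 12 < 31 → go left; 12 < 14 → go left. Place as left child of 14.
Insert 29: 29 > 7 → go right; 29 < 33 → go left; 29 < 31 → go left; 29 > 14 → go right; 29 > 23 → go right; 29 > 27 → go right. Place as right child of 27.
Insert 36: 36 > 7 → go right; 36 > 33 → go right. Place as right child of 33.

Subtree rooted at 27 contains: 27, 29 — 2 nodes.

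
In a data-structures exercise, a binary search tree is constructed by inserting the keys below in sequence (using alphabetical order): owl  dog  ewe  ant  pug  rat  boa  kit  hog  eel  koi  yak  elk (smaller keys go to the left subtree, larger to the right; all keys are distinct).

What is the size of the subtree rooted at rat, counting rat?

2

owl: root
dog: left child of owl (depth 1)
ewe: right child of dog (depth 2)
ant: left child of dog (depth 2)
pug: right child of owl (depth 1)
rat: right child of pug (depth 2)
boa: right child of ant (depth 3)
kit: right child of ewe (depth 3)
hog: left child of kit (depth 4)
eel: left child of ewe (depth 3)
koi: right child of kit (depth 4)
yak: right child of rat (depth 3)
elk: right child of eel (depth 4)

Subtree rooted at rat contains: rat, yak — 2 nodes.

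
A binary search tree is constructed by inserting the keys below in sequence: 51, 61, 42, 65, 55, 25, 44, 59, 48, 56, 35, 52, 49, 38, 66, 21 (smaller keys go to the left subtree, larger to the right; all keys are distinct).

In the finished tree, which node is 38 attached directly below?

Insert 51: tree is empty, so 51 becomes the root.
Insert 61: 61 > 51 → go right. Place as right child of 51.
Insert 42: 42 < 51 → go left. Place as left child of 51.
Insert 65: 65 > 51 → go right; 65 > 61 → go right. Place as right child of 61.
Insert 55: 55 > 51 → go right; 55 < 61 → go left. Place as left child of 61.
Insert 25: 25 < 51 → go left; 25 < 42 → go left. Place as left child of 42.
Insert 44: 44 < 51 → go left; 44 > 42 → go right. Place as right child of 42.
Insert 59: 59 > 51 → go right; 59 < 61 → go left; 59 > 55 → go right. Place as right child of 55.
Insert 48: 48 < 51 → go left; 48 > 42 → go right; 48 > 44 → go right. Place as right child of 44.
Insert 56: 56 > 51 → go right; 56 < 61 → go left; 56 > 55 → go right; 56 < 59 → go left. Place as left child of 59.
Insert 35: 35 < 51 → go left; 35 < 42 → go left; 35 > 25 → go right. Place as right child of 25.
Insert 52: 52 > 51 → go right; 52 < 61 → go left; 52 < 55 → go left. Place as left child of 55.
Insert 49: 49 < 51 → go left; 49 > 42 → go right; 49 > 44 → go right; 49 > 48 → go right. Place as right child of 48.
Insert 38: 38 < 51 → go left; 38 < 42 → go left; 38 > 25 → go right; 38 > 35 → go right. Place as right child of 35.
Insert 66: 66 > 51 → go right; 66 > 61 → go right; 66 > 65 → go right. Place as right child of 65.
Insert 21: 21 < 51 → go left; 21 < 42 → go left; 21 < 25 → go left. Place as left child of 25.

35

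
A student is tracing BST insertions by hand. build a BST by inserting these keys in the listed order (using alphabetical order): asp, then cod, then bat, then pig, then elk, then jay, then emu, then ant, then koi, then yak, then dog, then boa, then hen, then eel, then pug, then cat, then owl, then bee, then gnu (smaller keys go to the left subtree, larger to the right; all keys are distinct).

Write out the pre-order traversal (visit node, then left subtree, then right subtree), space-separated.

asp ant cod bat boa bee cat pig elk dog eel jay emu hen gnu koi owl yak pug

Insert asp: tree is empty, so asp becomes the root.
Insert cod: cod > asp → go right. Place as right child of asp.
Insert bat: bat > asp → go right; bat < cod → go left. Place as left child of cod.
Insert pig: pig > asp → go right; pig > cod → go right. Place as right child of cod.
Insert elk: elk > asp → go right; elk > cod → go right; elk < pig → go left. Place as left child of pig.
Insert jay: jay > asp → go right; jay > cod → go right; jay < pig → go left; jay > elk → go right. Place as right child of elk.
Insert emu: emu > asp → go right; emu > cod → go right; emu < pig → go left; emu > elk → go right; emu < jay → go left. Place as left child of jay.
Insert ant: ant < asp → go left. Place as left child of asp.
Insert koi: koi > asp → go right; koi > cod → go right; koi < pig → go left; koi > elk → go right; koi > jay → go right. Place as right child of jay.
Insert yak: yak > asp → go right; yak > cod → go right; yak > pig → go right. Place as right child of pig.
Insert dog: dog > asp → go right; dog > cod → go right; dog < pig → go left; dog < elk → go left. Place as left child of elk.
Insert boa: boa > asp → go right; boa < cod → go left; boa > bat → go right. Place as right child of bat.
Insert hen: hen > asp → go right; hen > cod → go right; hen < pig → go left; hen > elk → go right; hen < jay → go left; hen > emu → go right. Place as right child of emu.
Insert eel: eel > asp → go right; eel > cod → go right; eel < pig → go left; eel < elk → go left; eel > dog → go right. Place as right child of dog.
Insert pug: pug > asp → go right; pug > cod → go right; pug > pig → go right; pug < yak → go left. Place as left child of yak.
Insert cat: cat > asp → go right; cat < cod → go left; cat > bat → go right; cat > boa → go right. Place as right child of boa.
Insert owl: owl > asp → go right; owl > cod → go right; owl < pig → go left; owl > elk → go right; owl > jay → go right; owl > koi → go right. Place as right child of koi.
Insert bee: bee > asp → go right; bee < cod → go left; bee > bat → go right; bee < boa → go left. Place as left child of boa.
Insert gnu: gnu > asp → go right; gnu > cod → go right; gnu < pig → go left; gnu > elk → go right; gnu < jay → go left; gnu > emu → go right; gnu < hen → go left. Place as left child of hen.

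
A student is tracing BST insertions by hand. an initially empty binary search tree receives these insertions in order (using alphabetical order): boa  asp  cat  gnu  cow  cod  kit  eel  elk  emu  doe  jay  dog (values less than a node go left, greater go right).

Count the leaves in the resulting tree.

Resulting structure (node: left, right):
  boa: L=asp, R=cat
  asp: L=–, R=–
  cat: L=–, R=gnu
  gnu: L=cow, R=kit
  cow: L=cod, R=eel
  cod: L=–, R=–
  kit: L=jay, R=–
  eel: L=doe, R=elk
  elk: L=–, R=emu
  emu: L=–, R=–
  doe: L=–, R=dog
  jay: L=–, R=–
  dog: L=–, R=–

Leaves: asp, cod, dog, emu, jay — 5 in total.

5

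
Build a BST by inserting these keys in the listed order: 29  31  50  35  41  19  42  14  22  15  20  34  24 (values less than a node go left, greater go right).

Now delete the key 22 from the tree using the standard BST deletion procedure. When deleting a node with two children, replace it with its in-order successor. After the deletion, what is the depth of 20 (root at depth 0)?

3

Insert 29: tree is empty, so 29 becomes the root.
Insert 31: 31 > 29 → go right. Place as right child of 29.
Insert 50: 50 > 29 → go right; 50 > 31 → go right. Place as right child of 31.
Insert 35: 35 > 29 → go right; 35 > 31 → go right; 35 < 50 → go left. Place as left child of 50.
Insert 41: 41 > 29 → go right; 41 > 31 → go right; 41 < 50 → go left; 41 > 35 → go right. Place as right child of 35.
Insert 19: 19 < 29 → go left. Place as left child of 29.
Insert 42: 42 > 29 → go right; 42 > 31 → go right; 42 < 50 → go left; 42 > 35 → go right; 42 > 41 → go right. Place as right child of 41.
Insert 14: 14 < 29 → go left; 14 < 19 → go left. Place as left child of 19.
Insert 22: 22 < 29 → go left; 22 > 19 → go right. Place as right child of 19.
Insert 15: 15 < 29 → go left; 15 < 19 → go left; 15 > 14 → go right. Place as right child of 14.
Insert 20: 20 < 29 → go left; 20 > 19 → go right; 20 < 22 → go left. Place as left child of 22.
Insert 34: 34 > 29 → go right; 34 > 31 → go right; 34 < 50 → go left; 34 < 35 → go left. Place as left child of 35.
Insert 24: 24 < 29 → go left; 24 > 19 → go right; 24 > 22 → go right. Place as right child of 22.

Delete 22 (two children — replace with in-order successor).
After deletion, path to 20: 29 → 19 → 24 → 20.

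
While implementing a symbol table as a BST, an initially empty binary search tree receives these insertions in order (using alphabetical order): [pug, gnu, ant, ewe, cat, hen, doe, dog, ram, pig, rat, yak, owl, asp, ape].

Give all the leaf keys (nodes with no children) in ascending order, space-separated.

Resulting structure (node: left, right):
  pug: L=gnu, R=ram
  gnu: L=ant, R=hen
  ant: L=–, R=ewe
  ewe: L=cat, R=–
  cat: L=asp, R=doe
  hen: L=–, R=pig
  doe: L=–, R=dog
  dog: L=–, R=–
  ram: L=–, R=rat
  pig: L=owl, R=–
  rat: L=–, R=yak
  yak: L=–, R=–
  owl: L=–, R=–
  asp: L=ape, R=–
  ape: L=–, R=–

ape dog owl yak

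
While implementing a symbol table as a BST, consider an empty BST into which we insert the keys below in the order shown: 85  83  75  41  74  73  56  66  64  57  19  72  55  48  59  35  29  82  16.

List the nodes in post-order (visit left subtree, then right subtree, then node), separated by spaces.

Insert 85: tree is empty, so 85 becomes the root.
Insert 83: 83 < 85 → go left. Place as left child of 85.
Insert 75: 75 < 85 → go left; 75 < 83 → go left. Place as left child of 83.
Insert 41: 41 < 85 → go left; 41 < 83 → go left; 41 < 75 → go left. Place as left child of 75.
Insert 74: 74 < 85 → go left; 74 < 83 → go left; 74 < 75 → go left; 74 > 41 → go right. Place as right child of 41.
Insert 73: 73 < 85 → go left; 73 < 83 → go left; 73 < 75 → go left; 73 > 41 → go right; 73 < 74 → go left. Place as left child of 74.
Insert 56: 56 < 85 → go left; 56 < 83 → go left; 56 < 75 → go left; 56 > 41 → go right; 56 < 74 → go left; 56 < 73 → go left. Place as left child of 73.
Insert 66: 66 < 85 → go left; 66 < 83 → go left; 66 < 75 → go left; 66 > 41 → go right; 66 < 74 → go left; 66 < 73 → go left; 66 > 56 → go right. Place as right child of 56.
Insert 64: 64 < 85 → go left; 64 < 83 → go left; 64 < 75 → go left; 64 > 41 → go right; 64 < 74 → go left; 64 < 73 → go left; 64 > 56 → go right; 64 < 66 → go left. Place as left child of 66.
Insert 57: 57 < 85 → go left; 57 < 83 → go left; 57 < 75 → go left; 57 > 41 → go right; 57 < 74 → go left; 57 < 73 → go left; 57 > 56 → go right; 57 < 66 → go left; 57 < 64 → go left. Place as left child of 64.
Insert 19: 19 < 85 → go left; 19 < 83 → go left; 19 < 75 → go left; 19 < 41 → go left. Place as left child of 41.
Insert 72: 72 < 85 → go left; 72 < 83 → go left; 72 < 75 → go left; 72 > 41 → go right; 72 < 74 → go left; 72 < 73 → go left; 72 > 56 → go right; 72 > 66 → go right. Place as right child of 66.
Insert 55: 55 < 85 → go left; 55 < 83 → go left; 55 < 75 → go left; 55 > 41 → go right; 55 < 74 → go left; 55 < 73 → go left; 55 < 56 → go left. Place as left child of 56.
Insert 48: 48 < 85 → go left; 48 < 83 → go left; 48 < 75 → go left; 48 > 41 → go right; 48 < 74 → go left; 48 < 73 → go left; 48 < 56 → go left; 48 < 55 → go left. Place as left child of 55.
Insert 59: 59 < 85 → go left; 59 < 83 → go left; 59 < 75 → go left; 59 > 41 → go right; 59 < 74 → go left; 59 < 73 → go left; 59 > 56 → go right; 59 < 66 → go left; 59 < 64 → go left; 59 > 57 → go right. Place as right child of 57.
Insert 35: 35 < 85 → go left; 35 < 83 → go left; 35 < 75 → go left; 35 < 41 → go left; 35 > 19 → go right. Place as right child of 19.
Insert 29: 29 < 85 → go left; 29 < 83 → go left; 29 < 75 → go left; 29 < 41 → go left; 29 > 19 → go right; 29 < 35 → go left. Place as left child of 35.
Insert 82: 82 < 85 → go left; 82 < 83 → go left; 82 > 75 → go right. Place as right child of 75.
Insert 16: 16 < 85 → go left; 16 < 83 → go left; 16 < 75 → go left; 16 < 41 → go left; 16 < 19 → go left. Place as left child of 19.

16 29 35 19 48 55 59 57 64 72 66 56 73 74 41 82 75 83 85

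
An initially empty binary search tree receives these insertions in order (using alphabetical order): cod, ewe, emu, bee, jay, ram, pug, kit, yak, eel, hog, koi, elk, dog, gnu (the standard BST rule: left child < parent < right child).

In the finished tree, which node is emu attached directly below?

Resulting structure (node: left, right):
  cod: L=bee, R=ewe
  ewe: L=emu, R=jay
  emu: L=eel, R=–
  bee: L=–, R=–
  jay: L=hog, R=ram
  ram: L=pug, R=yak
  pug: L=kit, R=–
  kit: L=–, R=koi
  yak: L=–, R=–
  eel: L=dog, R=elk
  hog: L=gnu, R=–
  koi: L=–, R=–
  elk: L=–, R=–
  dog: L=–, R=–
  gnu: L=–, R=–

ewe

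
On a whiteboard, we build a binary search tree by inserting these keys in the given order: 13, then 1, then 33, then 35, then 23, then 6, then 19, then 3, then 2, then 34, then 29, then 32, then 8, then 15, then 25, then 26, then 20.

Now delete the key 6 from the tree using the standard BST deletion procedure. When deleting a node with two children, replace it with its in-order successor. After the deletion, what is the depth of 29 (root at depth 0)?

3

Resulting structure (node: left, right):
  13: L=1, R=33
  1: L=–, R=6
  33: L=23, R=35
  35: L=34, R=–
  23: L=19, R=29
  6: L=3, R=8
  19: L=15, R=20
  3: L=2, R=–
  2: L=–, R=–
  34: L=–, R=–
  29: L=25, R=32
  32: L=–, R=–
  8: L=–, R=–
  15: L=–, R=–
  25: L=–, R=26
  26: L=–, R=–
  20: L=–, R=–

Delete 6 (two children — replace with in-order successor).
After deletion, path to 29: 13 → 33 → 23 → 29.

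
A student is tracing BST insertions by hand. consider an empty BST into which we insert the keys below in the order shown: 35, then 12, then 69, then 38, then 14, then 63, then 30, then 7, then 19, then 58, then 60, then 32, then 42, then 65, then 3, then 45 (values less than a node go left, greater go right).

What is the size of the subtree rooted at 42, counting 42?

2

35: root
12: left child of 35 (depth 1)
69: right child of 35 (depth 1)
38: left child of 69 (depth 2)
14: right child of 12 (depth 2)
63: right child of 38 (depth 3)
30: right child of 14 (depth 3)
7: left child of 12 (depth 2)
19: left child of 30 (depth 4)
58: left child of 63 (depth 4)
60: right child of 58 (depth 5)
32: right child of 30 (depth 4)
42: left child of 58 (depth 5)
65: right child of 63 (depth 4)
3: left child of 7 (depth 3)
45: right child of 42 (depth 6)

Subtree rooted at 42 contains: 42, 45 — 2 nodes.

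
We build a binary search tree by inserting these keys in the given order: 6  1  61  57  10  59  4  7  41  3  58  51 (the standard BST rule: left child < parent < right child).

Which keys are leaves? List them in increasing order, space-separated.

6: root
1: left child of 6 (depth 1)
61: right child of 6 (depth 1)
57: left child of 61 (depth 2)
10: left child of 57 (depth 3)
59: right child of 57 (depth 3)
4: right child of 1 (depth 2)
7: left child of 10 (depth 4)
41: right child of 10 (depth 4)
3: left child of 4 (depth 3)
58: left child of 59 (depth 4)
51: right child of 41 (depth 5)

3 7 51 58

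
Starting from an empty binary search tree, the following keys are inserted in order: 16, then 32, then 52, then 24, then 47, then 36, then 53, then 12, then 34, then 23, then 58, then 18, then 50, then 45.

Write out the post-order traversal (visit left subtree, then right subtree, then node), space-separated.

16: root
32: right child of 16 (depth 1)
52: right child of 32 (depth 2)
24: left child of 32 (depth 2)
47: left child of 52 (depth 3)
36: left child of 47 (depth 4)
53: right child of 52 (depth 3)
12: left child of 16 (depth 1)
34: left child of 36 (depth 5)
23: left child of 24 (depth 3)
58: right child of 53 (depth 4)
18: left child of 23 (depth 4)
50: right child of 47 (depth 4)
45: right child of 36 (depth 5)

12 18 23 24 34 45 36 50 47 58 53 52 32 16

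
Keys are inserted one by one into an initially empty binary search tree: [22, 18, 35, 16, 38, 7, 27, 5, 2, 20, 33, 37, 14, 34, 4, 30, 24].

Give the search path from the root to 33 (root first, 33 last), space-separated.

22 35 27 33

Insert 22: tree is empty, so 22 becomes the root.
Insert 18: 18 < 22 → go left. Place as left child of 22.
Insert 35: 35 > 22 → go right. Place as right child of 22.
Insert 16: 16 < 22 → go left; 16 < 18 → go left. Place as left child of 18.
Insert 38: 38 > 22 → go right; 38 > 35 → go right. Place as right child of 35.
Insert 7: 7 < 22 → go left; 7 < 18 → go left; 7 < 16 → go left. Place as left child of 16.
Insert 27: 27 > 22 → go right; 27 < 35 → go left. Place as left child of 35.
Insert 5: 5 < 22 → go left; 5 < 18 → go left; 5 < 16 → go left; 5 < 7 → go left. Place as left child of 7.
Insert 2: 2 < 22 → go left; 2 < 18 → go left; 2 < 16 → go left; 2 < 7 → go left; 2 < 5 → go left. Place as left child of 5.
Insert 20: 20 < 22 → go left; 20 > 18 → go right. Place as right child of 18.
Insert 33: 33 > 22 → go right; 33 < 35 → go left; 33 > 27 → go right. Place as right child of 27.
Insert 37: 37 > 22 → go right; 37 > 35 → go right; 37 < 38 → go left. Place as left child of 38.
Insert 14: 14 < 22 → go left; 14 < 18 → go left; 14 < 16 → go left; 14 > 7 → go right. Place as right child of 7.
Insert 34: 34 > 22 → go right; 34 < 35 → go left; 34 > 27 → go right; 34 > 33 → go right. Place as right child of 33.
Insert 4: 4 < 22 → go left; 4 < 18 → go left; 4 < 16 → go left; 4 < 7 → go left; 4 < 5 → go left; 4 > 2 → go right. Place as right child of 2.
Insert 30: 30 > 22 → go right; 30 < 35 → go left; 30 > 27 → go right; 30 < 33 → go left. Place as left child of 33.
Insert 24: 24 > 22 → go right; 24 < 35 → go left; 24 < 27 → go left. Place as left child of 27.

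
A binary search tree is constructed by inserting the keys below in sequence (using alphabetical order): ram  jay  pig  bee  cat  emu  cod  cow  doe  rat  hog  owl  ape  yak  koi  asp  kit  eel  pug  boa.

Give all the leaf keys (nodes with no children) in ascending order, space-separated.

asp boa eel hog kit pug yak

Insert ram: tree is empty, so ram becomes the root.
Insert jay: jay < ram → go left. Place as left child of ram.
Insert pig: pig < ram → go left; pig > jay → go right. Place as right child of jay.
Insert bee: bee < ram → go left; bee < jay → go left. Place as left child of jay.
Insert cat: cat < ram → go left; cat < jay → go left; cat > bee → go right. Place as right child of bee.
Insert emu: emu < ram → go left; emu < jay → go left; emu > bee → go right; emu > cat → go right. Place as right child of cat.
Insert cod: cod < ram → go left; cod < jay → go left; cod > bee → go right; cod > cat → go right; cod < emu → go left. Place as left child of emu.
Insert cow: cow < ram → go left; cow < jay → go left; cow > bee → go right; cow > cat → go right; cow < emu → go left; cow > cod → go right. Place as right child of cod.
Insert doe: doe < ram → go left; doe < jay → go left; doe > bee → go right; doe > cat → go right; doe < emu → go left; doe > cod → go right; doe > cow → go right. Place as right child of cow.
Insert rat: rat > ram → go right. Place as right child of ram.
Insert hog: hog < ram → go left; hog < jay → go left; hog > bee → go right; hog > cat → go right; hog > emu → go right. Place as right child of emu.
Insert owl: owl < ram → go left; owl > jay → go right; owl < pig → go left. Place as left child of pig.
Insert ape: ape < ram → go left; ape < jay → go left; ape < bee → go left. Place as left child of bee.
Insert yak: yak > ram → go right; yak > rat → go right. Place as right child of rat.
Insert koi: koi < ram → go left; koi > jay → go right; koi < pig → go left; koi < owl → go left. Place as left child of owl.
Insert asp: asp < ram → go left; asp < jay → go left; asp < bee → go left; asp > ape → go right. Place as right child of ape.
Insert kit: kit < ram → go left; kit > jay → go right; kit < pig → go left; kit < owl → go left; kit < koi → go left. Place as left child of koi.
Insert eel: eel < ram → go left; eel < jay → go left; eel > bee → go right; eel > cat → go right; eel < emu → go left; eel > cod → go right; eel > cow → go right; eel > doe → go right. Place as right child of doe.
Insert pug: pug < ram → go left; pug > jay → go right; pug > pig → go right. Place as right child of pig.
Insert boa: boa < ram → go left; boa < jay → go left; boa > bee → go right; boa < cat → go left. Place as left child of cat.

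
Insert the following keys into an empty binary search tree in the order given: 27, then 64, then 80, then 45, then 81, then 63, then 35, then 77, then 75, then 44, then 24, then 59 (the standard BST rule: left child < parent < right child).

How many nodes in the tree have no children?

Insert 27: tree is empty, so 27 becomes the root.
Insert 64: 64 > 27 → go right. Place as right child of 27.
Insert 80: 80 > 27 → go right; 80 > 64 → go right. Place as right child of 64.
Insert 45: 45 > 27 → go right; 45 < 64 → go left. Place as left child of 64.
Insert 81: 81 > 27 → go right; 81 > 64 → go right; 81 > 80 → go right. Place as right child of 80.
Insert 63: 63 > 27 → go right; 63 < 64 → go left; 63 > 45 → go right. Place as right child of 45.
Insert 35: 35 > 27 → go right; 35 < 64 → go left; 35 < 45 → go left. Place as left child of 45.
Insert 77: 77 > 27 → go right; 77 > 64 → go right; 77 < 80 → go left. Place as left child of 80.
Insert 75: 75 > 27 → go right; 75 > 64 → go right; 75 < 80 → go left; 75 < 77 → go left. Place as left child of 77.
Insert 44: 44 > 27 → go right; 44 < 64 → go left; 44 < 45 → go left; 44 > 35 → go right. Place as right child of 35.
Insert 24: 24 < 27 → go left. Place as left child of 27.
Insert 59: 59 > 27 → go right; 59 < 64 → go left; 59 > 45 → go right; 59 < 63 → go left. Place as left child of 63.

Leaves: 24, 44, 59, 75, 81 — 5 in total.

5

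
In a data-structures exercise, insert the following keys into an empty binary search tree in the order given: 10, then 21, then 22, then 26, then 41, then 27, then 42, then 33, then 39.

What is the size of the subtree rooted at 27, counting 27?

Resulting structure (node: left, right):
  10: L=–, R=21
  21: L=–, R=22
  22: L=–, R=26
  26: L=–, R=41
  41: L=27, R=42
  27: L=–, R=33
  42: L=–, R=–
  33: L=–, R=39
  39: L=–, R=–

Subtree rooted at 27 contains: 27, 33, 39 — 3 nodes.

3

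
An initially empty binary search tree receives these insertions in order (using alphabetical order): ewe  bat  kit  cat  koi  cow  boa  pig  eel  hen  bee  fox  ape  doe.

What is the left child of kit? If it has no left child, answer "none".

Resulting structure (node: left, right):
  ewe: L=bat, R=kit
  bat: L=ape, R=cat
  kit: L=hen, R=koi
  cat: L=boa, R=cow
  koi: L=–, R=pig
  cow: L=–, R=eel
  boa: L=bee, R=–
  pig: L=–, R=–
  eel: L=doe, R=–
  hen: L=fox, R=–
  bee: L=–, R=–
  fox: L=–, R=–
  ape: L=–, R=–
  doe: L=–, R=–

hen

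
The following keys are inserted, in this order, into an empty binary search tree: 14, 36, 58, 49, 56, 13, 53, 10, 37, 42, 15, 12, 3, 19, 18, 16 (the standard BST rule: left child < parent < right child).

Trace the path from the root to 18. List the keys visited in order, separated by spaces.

Insert 14: tree is empty, so 14 becomes the root.
Insert 36: 36 > 14 → go right. Place as right child of 14.
Insert 58: 58 > 14 → go right; 58 > 36 → go right. Place as right child of 36.
Insert 49: 49 > 14 → go right; 49 > 36 → go right; 49 < 58 → go left. Place as left child of 58.
Insert 56: 56 > 14 → go right; 56 > 36 → go right; 56 < 58 → go left; 56 > 49 → go right. Place as right child of 49.
Insert 13: 13 < 14 → go left. Place as left child of 14.
Insert 53: 53 > 14 → go right; 53 > 36 → go right; 53 < 58 → go left; 53 > 49 → go right; 53 < 56 → go left. Place as left child of 56.
Insert 10: 10 < 14 → go left; 10 < 13 → go left. Place as left child of 13.
Insert 37: 37 > 14 → go right; 37 > 36 → go right; 37 < 58 → go left; 37 < 49 → go left. Place as left child of 49.
Insert 42: 42 > 14 → go right; 42 > 36 → go right; 42 < 58 → go left; 42 < 49 → go left; 42 > 37 → go right. Place as right child of 37.
Insert 15: 15 > 14 → go right; 15 < 36 → go left. Place as left child of 36.
Insert 12: 12 < 14 → go left; 12 < 13 → go left; 12 > 10 → go right. Place as right child of 10.
Insert 3: 3 < 14 → go left; 3 < 13 → go left; 3 < 10 → go left. Place as left child of 10.
Insert 19: 19 > 14 → go right; 19 < 36 → go left; 19 > 15 → go right. Place as right child of 15.
Insert 18: 18 > 14 → go right; 18 < 36 → go left; 18 > 15 → go right; 18 < 19 → go left. Place as left child of 19.
Insert 16: 16 > 14 → go right; 16 < 36 → go left; 16 > 15 → go right; 16 < 19 → go left; 16 < 18 → go left. Place as left child of 18.

14 36 15 19 18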